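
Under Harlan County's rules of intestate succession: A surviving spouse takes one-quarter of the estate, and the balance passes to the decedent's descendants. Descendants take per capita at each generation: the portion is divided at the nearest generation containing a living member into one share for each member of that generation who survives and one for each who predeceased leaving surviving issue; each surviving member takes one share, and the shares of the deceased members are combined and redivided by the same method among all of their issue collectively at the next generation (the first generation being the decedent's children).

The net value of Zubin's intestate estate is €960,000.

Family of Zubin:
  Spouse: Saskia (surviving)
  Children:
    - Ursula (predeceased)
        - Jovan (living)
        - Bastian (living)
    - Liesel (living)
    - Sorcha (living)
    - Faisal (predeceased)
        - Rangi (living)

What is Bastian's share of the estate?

Bastian receives €120,000.

Saskia takes one-quarter of €960,000 = €240,000. The remaining €720,000 passes to the descendants.
The descendants' portion (€720,000) is divided at the children's generation into 4 shares of €180,000. Liesel and Sorcha each take €180,000. The 2 shares of the deceased (Ursula and Faisal) are combined into a pool of €360,000.
That pool (€360,000) is divided at the grandchildren's generation equally among Jovan, Bastian, and Rangi: €120,000 each.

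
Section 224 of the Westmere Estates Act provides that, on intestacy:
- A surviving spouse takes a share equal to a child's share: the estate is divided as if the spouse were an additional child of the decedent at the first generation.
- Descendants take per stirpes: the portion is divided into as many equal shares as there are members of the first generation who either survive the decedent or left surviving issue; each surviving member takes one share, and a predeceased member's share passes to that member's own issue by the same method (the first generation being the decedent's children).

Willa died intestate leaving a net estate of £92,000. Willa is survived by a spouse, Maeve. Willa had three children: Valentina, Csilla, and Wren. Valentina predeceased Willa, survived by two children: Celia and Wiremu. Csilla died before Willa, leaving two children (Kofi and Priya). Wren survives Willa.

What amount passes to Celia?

Celia receives £11,500.

The spouse counts as an additional share at the children's level, so there are 4 primary shares of £23,000. Maeve takes one such share (£23,000).
The children's combined portion (£69,000) is divided into 3 shares of £23,000: Wren takes £23,000; Valentina's £23,000 share passes to Valentina's issue; Csilla's £23,000 share passes to Csilla's issue.
Valentina's share (£23,000) is divided into 2 shares of £11,500: Celia and Wiremu each take £11,500.
Csilla's share (£23,000) is divided into 2 shares of £11,500: Kofi and Priya each take £11,500.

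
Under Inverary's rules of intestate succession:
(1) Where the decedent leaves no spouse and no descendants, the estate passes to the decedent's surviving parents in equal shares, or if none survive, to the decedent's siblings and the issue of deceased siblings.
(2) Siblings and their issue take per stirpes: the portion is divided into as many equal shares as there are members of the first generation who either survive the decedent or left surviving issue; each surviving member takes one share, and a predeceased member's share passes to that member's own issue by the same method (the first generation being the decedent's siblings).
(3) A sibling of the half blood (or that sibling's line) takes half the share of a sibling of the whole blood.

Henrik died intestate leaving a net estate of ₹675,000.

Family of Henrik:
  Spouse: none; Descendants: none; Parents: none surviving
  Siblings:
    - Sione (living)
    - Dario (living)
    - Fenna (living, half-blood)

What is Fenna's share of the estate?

Fenna receives ₹135,000.

The entire ₹675,000 passes to the siblings and their issue.
Counting each half-blood sibling's line as half a unit, there are 5/2 units in ₹675,000, so one unit is ₹270,000. Whole-blood lines (Sione and Dario) take ₹270,000 each; half-blood lines (Fenna) take ₹135,000 each.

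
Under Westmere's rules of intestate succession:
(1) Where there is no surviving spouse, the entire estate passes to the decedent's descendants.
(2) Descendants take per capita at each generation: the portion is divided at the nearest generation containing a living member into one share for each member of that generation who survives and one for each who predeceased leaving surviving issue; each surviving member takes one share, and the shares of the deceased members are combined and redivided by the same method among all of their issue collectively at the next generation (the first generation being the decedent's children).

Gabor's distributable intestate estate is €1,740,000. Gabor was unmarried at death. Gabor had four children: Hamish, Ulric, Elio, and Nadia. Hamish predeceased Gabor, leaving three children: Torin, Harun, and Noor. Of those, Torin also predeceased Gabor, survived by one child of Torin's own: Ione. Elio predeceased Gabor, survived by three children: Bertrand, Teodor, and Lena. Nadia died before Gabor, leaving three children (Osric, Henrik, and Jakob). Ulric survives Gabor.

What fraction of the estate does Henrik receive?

The entire €1,740,000 passes to the descendants.
That amount (€1,740,000) is divided at the children's generation into 4 shares of €435,000. Ulric takes €435,000. The 3 shares of the deceased (Hamish, Elio, and Nadia) are combined into a pool of €1,305,000.
That pool (€1,305,000) is divided at the grandchildren's generation into 9 shares of €145,000. Harun, Noor, Bertrand, Teodor, Lena, Osric, Henrik, and Jakob each take €145,000. The remaining share for the deceased Torin (€145,000) is carried to the next generation.
That pool (€145,000) passes entirely to Ione, the sole taker at the great-grandchildren's generation.

Henrik receives 1/12 of the estate.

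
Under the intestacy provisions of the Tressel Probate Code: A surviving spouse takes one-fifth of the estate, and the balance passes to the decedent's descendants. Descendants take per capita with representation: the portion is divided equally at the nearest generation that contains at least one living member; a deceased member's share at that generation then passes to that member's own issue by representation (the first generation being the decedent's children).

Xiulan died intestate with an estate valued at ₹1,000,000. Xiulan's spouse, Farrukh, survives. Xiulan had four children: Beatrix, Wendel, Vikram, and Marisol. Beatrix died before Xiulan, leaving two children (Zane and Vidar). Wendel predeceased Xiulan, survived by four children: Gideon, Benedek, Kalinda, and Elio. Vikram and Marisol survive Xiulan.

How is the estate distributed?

Farrukh takes one-fifth of ₹1,000,000 = ₹200,000. The remaining ₹800,000 passes to the descendants.
The descendants' portion (₹800,000) is divided into 4 shares of ₹200,000: Vikram and Marisol each take ₹200,000; Beatrix's ₹200,000 share passes to Beatrix's issue; Wendel's ₹200,000 share passes to Wendel's issue.
Beatrix's share (₹200,000) is divided into 2 shares of ₹100,000: Zane and Vidar each take ₹100,000.
Wendel's share (₹200,000) is divided into 4 shares of ₹50,000: Gideon, Benedek, Kalinda, and Elio each take ₹50,000.

Farrukh: ₹200,000; Zane: ₹100,000; Vidar: ₹100,000; Gideon: ₹50,000; Benedek: ₹50,000; Kalinda: ₹50,000; Elio: ₹50,000; Vikram: ₹200,000; Marisol: ₹200,000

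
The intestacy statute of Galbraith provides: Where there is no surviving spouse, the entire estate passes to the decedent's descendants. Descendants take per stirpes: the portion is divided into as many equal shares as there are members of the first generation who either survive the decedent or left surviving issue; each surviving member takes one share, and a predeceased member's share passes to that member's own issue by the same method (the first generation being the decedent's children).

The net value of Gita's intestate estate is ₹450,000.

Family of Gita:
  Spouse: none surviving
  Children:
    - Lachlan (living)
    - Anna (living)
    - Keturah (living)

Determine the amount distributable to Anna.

The entire ₹450,000 passes to the descendants.
That amount (₹450,000) is divided into 3 shares of ₹150,000: Lachlan, Anna, and Keturah each take ₹150,000.

Anna receives ₹150,000.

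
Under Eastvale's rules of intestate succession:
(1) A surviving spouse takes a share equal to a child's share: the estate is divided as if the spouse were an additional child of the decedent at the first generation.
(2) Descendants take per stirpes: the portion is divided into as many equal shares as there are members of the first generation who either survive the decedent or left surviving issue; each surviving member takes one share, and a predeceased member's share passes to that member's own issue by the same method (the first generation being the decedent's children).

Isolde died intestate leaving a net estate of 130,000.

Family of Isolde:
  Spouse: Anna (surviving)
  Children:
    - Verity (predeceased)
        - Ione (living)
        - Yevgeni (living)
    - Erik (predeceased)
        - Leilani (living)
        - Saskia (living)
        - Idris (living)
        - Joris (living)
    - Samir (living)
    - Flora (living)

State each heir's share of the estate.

The spouse counts as an additional share at the children's level, so there are 5 primary shares of 26,000. Anna takes one such share (26,000).
The children's combined portion (104,000) is divided into 4 shares of 26,000: Samir and Flora each take 26,000; Verity's 26,000 share passes to Verity's issue; Erik's 26,000 share passes to Erik's issue.
Verity's share (26,000) is divided into 2 shares of 13,000: Ione and Yevgeni each take 13,000.
Erik's share (26,000) is divided into 4 shares of 6,500: Leilani, Saskia, Idris, and Joris each take 6,500.

Anna: 26,000; Ione: 13,000; Yevgeni: 13,000; Leilani: 6,500; Saskia: 6,500; Idris: 6,500; Joris: 6,500; Samir: 26,000; Flora: 26,000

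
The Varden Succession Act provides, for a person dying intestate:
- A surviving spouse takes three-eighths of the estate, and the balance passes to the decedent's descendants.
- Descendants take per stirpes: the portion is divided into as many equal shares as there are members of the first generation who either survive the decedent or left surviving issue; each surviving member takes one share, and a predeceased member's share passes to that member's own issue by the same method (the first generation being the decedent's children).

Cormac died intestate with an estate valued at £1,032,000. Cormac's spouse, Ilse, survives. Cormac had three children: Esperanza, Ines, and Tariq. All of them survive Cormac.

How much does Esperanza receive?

Ilse takes three-eighths of £1,032,000 = £387,000. The remaining £645,000 passes to the descendants.
The descendants' portion (£645,000) is divided into 3 shares of £215,000: Esperanza, Ines, and Tariq each take £215,000.

Esperanza receives £215,000.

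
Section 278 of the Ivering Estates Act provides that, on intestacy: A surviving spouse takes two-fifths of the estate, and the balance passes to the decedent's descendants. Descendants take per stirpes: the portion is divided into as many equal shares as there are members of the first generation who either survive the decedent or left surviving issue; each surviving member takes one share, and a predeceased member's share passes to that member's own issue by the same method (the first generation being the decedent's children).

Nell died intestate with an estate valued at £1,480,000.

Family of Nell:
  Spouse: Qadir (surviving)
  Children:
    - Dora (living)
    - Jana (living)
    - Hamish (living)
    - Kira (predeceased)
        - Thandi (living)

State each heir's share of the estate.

Qadir takes two-fifths of £1,480,000 = £592,000. The remaining £888,000 passes to the descendants.
The descendants' portion (£888,000) is divided into 4 shares of £222,000: Dora, Jana, and Hamish each take £222,000; Kira's £222,000 share passes to Kira's issue.
Kira's share (£222,000) passes entirely to Thandi.

Qadir: £592,000; Dora: £222,000; Jana: £222,000; Hamish: £222,000; Thandi: £222,000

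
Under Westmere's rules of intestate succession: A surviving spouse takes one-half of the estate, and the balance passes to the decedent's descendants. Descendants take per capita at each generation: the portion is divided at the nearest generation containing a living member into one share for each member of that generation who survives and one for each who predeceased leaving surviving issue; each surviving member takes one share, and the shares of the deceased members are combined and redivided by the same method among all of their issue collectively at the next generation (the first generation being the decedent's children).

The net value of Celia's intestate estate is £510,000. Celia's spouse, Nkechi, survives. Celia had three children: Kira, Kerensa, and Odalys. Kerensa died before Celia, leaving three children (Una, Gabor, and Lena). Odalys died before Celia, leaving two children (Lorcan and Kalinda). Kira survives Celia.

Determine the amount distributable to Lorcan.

Nkechi takes one-half of £510,000 = £255,000. The remaining £255,000 passes to the descendants.
The descendants' portion (£255,000) is divided at the children's generation into 3 shares of £85,000. Kira takes £85,000. The 2 shares of the deceased (Kerensa and Odalys) are combined into a pool of £170,000.
That pool (£170,000) is divided at the grandchildren's generation equally among Una, Gabor, Lena, Lorcan, and Kalinda: £34,000 each.

Lorcan receives £34,000.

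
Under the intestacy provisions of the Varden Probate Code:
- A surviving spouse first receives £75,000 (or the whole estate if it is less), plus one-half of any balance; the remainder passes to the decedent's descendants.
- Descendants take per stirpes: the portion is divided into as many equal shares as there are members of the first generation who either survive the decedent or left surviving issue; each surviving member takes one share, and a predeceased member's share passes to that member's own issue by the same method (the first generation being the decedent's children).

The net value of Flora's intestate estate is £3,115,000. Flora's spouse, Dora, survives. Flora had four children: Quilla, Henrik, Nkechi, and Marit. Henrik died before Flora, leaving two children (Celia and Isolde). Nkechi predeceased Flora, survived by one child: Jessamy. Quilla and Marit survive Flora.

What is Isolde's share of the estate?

Dora first takes £75,000, leaving a balance of £3,040,000. Dora then takes one-half of the balance (£1,520,000), for a total of £1,595,000. The remaining £1,520,000 passes to the descendants.
The descendants' portion (£1,520,000) is divided into 4 shares of £380,000: Quilla and Marit each take £380,000; Henrik's £380,000 share passes to Henrik's issue; Nkechi's £380,000 share passes to Nkechi's issue.
Henrik's share (£380,000) is divided into 2 shares of £190,000: Celia and Isolde each take £190,000.
Nkechi's share (£380,000) passes entirely to Jessamy.

Isolde receives £190,000.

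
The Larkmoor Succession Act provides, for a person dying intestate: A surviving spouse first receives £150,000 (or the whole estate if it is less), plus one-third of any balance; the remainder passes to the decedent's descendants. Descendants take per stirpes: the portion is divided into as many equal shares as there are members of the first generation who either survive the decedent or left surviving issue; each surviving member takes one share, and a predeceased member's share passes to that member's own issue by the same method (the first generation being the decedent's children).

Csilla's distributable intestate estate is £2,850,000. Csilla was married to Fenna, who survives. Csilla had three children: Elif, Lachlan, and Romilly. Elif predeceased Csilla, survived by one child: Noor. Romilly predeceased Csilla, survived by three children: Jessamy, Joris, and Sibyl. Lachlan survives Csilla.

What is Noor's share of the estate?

Fenna first takes £150,000, leaving a balance of £2,700,000. Fenna then takes one-third of the balance (£900,000), for a total of £1,050,000. The remaining £1,800,000 passes to the descendants.
The descendants' portion (£1,800,000) is divided into 3 shares of £600,000: Lachlan takes £600,000; Elif's £600,000 share passes to Elif's issue; Romilly's £600,000 share passes to Romilly's issue.
Elif's share (£600,000) passes entirely to Noor.
Romilly's share (£600,000) is divided into 3 shares of £200,000: Jessamy, Joris, and Sibyl each take £200,000.

Noor receives £600,000.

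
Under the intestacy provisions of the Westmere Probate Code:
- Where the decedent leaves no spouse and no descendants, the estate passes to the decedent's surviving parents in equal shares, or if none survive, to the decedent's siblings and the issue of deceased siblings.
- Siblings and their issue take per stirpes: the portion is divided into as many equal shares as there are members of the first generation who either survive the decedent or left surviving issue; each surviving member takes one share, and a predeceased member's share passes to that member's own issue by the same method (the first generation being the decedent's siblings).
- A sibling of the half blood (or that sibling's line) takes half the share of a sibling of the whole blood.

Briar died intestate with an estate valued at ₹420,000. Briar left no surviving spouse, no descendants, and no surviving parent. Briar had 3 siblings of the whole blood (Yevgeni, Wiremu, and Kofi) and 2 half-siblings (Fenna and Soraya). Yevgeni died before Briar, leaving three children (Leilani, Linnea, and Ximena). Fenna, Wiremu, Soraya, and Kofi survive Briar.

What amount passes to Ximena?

The entire ₹420,000 passes to the siblings and their issue.
Counting each half-blood sibling's line as half a unit, there are 4 units in ₹420,000, so one unit is ₹105,000. Whole-blood lines (Yevgeni, Wiremu, and Kofi) take ₹105,000 each; half-blood lines (Fenna and Soraya) take ₹52,500 each.
Yevgeni's share (₹105,000) is divided into 3 shares of ₹35,000: Leilani, Linnea, and Ximena each take ₹35,000.

Ximena receives ₹35,000.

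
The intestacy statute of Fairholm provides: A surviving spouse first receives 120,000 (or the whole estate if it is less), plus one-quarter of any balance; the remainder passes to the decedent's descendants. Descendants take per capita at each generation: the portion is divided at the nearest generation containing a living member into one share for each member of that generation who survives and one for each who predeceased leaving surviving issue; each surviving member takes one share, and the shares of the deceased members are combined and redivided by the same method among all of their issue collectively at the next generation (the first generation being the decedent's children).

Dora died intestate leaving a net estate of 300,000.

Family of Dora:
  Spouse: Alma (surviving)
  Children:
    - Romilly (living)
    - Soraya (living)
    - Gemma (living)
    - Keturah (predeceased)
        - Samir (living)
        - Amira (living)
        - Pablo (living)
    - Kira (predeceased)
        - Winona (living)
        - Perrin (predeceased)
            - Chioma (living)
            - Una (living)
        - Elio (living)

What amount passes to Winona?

Alma first takes 120,000, leaving a balance of 180,000. Alma then takes one-quarter of the balance (45,000), for a total of 165,000. The remaining 135,000 passes to the descendants.
The descendants' portion (135,000) is divided at the children's generation into 5 shares of 27,000. Romilly, Soraya, and Gemma each take 27,000. The 2 shares of the deceased (Keturah and Kira) are combined into a pool of 54,000.
That pool (54,000) is divided at the grandchildren's generation into 6 shares of 9,000. Samir, Amira, Pablo, Winona, and Elio each take 9,000. The remaining share for the deceased Perrin (9,000) is carried to the next generation.
That pool (9,000) is divided at the great-grandchildren's generation equally among Chioma and Una: 4,500 each.

Winona receives 9,000.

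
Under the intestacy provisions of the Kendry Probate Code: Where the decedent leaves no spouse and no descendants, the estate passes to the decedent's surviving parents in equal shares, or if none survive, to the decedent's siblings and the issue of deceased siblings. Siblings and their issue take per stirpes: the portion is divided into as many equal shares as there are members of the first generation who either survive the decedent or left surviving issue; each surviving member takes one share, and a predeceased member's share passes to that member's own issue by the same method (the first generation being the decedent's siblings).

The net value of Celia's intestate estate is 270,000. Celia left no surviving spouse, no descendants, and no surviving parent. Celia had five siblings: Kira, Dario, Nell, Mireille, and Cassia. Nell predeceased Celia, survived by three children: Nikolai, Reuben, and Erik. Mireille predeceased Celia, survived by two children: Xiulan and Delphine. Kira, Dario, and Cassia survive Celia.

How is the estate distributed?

The entire 270,000 passes to the siblings and their issue.
That amount (270,000) is divided into 5 shares of 54,000: Kira, Dario, and Cassia each take 54,000; Nell's 54,000 share passes to Nell's issue; Mireille's 54,000 share passes to Mireille's issue.
Nell's share (54,000) is divided into 3 shares of 18,000: Nikolai, Reuben, and Erik each take 18,000.
Mireille's share (54,000) is divided into 2 shares of 27,000: Xiulan and Delphine each take 27,000.

Kira: 54,000; Dario: 54,000; Nikolai: 18,000; Reuben: 18,000; Erik: 18,000; Xiulan: 27,000; Delphine: 27,000; Cassia: 54,000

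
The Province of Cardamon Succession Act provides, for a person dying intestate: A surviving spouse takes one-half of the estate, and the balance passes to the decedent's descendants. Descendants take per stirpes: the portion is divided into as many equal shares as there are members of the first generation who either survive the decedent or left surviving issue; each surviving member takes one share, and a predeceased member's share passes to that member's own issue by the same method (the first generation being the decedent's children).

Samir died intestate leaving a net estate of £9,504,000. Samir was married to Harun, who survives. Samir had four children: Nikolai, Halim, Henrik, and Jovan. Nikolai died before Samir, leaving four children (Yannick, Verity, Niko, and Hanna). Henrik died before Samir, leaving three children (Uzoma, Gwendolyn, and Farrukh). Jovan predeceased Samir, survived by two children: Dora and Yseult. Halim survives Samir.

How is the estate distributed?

Harun: £4,752,000; Yannick: £297,000; Verity: £297,000; Niko: £297,000; Hanna: £297,000; Halim: £1,188,000; Uzoma: £396,000; Gwendolyn: £396,000; Farrukh: £396,000; Dora: £594,000; Yseult: £594,000

Harun takes one-half of £9,504,000 = £4,752,000. The remaining £4,752,000 passes to the descendants.
The descendants' portion (£4,752,000) is divided into 4 shares of £1,188,000: Halim takes £1,188,000; Nikolai's £1,188,000 share passes to Nikolai's issue; Henrik's £1,188,000 share passes to Henrik's issue; Jovan's £1,188,000 share passes to Jovan's issue.
Nikolai's share (£1,188,000) is divided into 4 shares of £297,000: Yannick, Verity, Niko, and Hanna each take £297,000.
Henrik's share (£1,188,000) is divided into 3 shares of £396,000: Uzoma, Gwendolyn, and Farrukh each take £396,000.
Jovan's share (£1,188,000) is divided into 2 shares of £594,000: Dora and Yseult each take £594,000.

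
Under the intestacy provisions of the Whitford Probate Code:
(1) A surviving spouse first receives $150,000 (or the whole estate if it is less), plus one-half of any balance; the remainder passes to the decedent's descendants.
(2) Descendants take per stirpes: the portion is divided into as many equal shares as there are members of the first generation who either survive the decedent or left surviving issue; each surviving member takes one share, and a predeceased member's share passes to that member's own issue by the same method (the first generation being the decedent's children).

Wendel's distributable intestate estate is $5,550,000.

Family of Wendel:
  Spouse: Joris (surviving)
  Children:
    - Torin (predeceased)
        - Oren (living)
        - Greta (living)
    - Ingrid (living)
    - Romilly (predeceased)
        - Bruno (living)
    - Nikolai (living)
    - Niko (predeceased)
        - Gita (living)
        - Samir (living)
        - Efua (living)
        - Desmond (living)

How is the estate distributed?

Joris first takes $150,000, leaving a balance of $5,400,000. Joris then takes one-half of the balance ($2,700,000), for a total of $2,850,000. The remaining $2,700,000 passes to the descendants.
The descendants' portion ($2,700,000) is divided into 5 shares of $540,000: Ingrid and Nikolai each take $540,000; Torin's $540,000 share passes to Torin's issue; Romilly's $540,000 share passes to Romilly's issue; Niko's $540,000 share passes to Niko's issue.
Torin's share ($540,000) is divided into 2 shares of $270,000: Oren and Greta each take $270,000.
Romilly's share ($540,000) passes entirely to Bruno.
Niko's share ($540,000) is divided into 4 shares of $135,000: Gita, Samir, Efua, and Desmond each take $135,000.

Joris: $2,850,000; Oren: $270,000; Greta: $270,000; Ingrid: $540,000; Bruno: $540,000; Nikolai: $540,000; Gita: $135,000; Samir: $135,000; Efua: $135,000; Desmond: $135,000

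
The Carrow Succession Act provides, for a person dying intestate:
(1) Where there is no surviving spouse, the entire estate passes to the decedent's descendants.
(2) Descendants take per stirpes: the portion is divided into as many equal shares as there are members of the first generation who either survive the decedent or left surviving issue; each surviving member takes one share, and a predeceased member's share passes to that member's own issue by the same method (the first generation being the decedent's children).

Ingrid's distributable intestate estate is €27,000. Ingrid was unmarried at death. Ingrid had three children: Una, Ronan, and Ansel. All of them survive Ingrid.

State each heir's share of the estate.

The entire €27,000 passes to the descendants.
That amount (€27,000) is divided into 3 shares of €9,000: Una, Ronan, and Ansel each take €9,000.

Una: €9,000; Ronan: €9,000; Ansel: €9,000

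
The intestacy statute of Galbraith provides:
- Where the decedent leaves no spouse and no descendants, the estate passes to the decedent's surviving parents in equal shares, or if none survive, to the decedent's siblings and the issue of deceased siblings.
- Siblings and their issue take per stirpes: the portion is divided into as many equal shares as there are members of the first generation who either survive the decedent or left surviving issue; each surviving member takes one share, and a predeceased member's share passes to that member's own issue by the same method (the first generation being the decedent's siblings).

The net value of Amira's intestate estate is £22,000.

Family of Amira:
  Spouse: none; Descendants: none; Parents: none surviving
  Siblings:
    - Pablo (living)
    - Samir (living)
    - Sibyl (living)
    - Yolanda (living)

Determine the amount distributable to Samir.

Samir receives £5,500.

The entire £22,000 passes to the siblings and their issue.
That amount (£22,000) is divided into 4 shares of £5,500: Pablo, Samir, Sibyl, and Yolanda each take £5,500.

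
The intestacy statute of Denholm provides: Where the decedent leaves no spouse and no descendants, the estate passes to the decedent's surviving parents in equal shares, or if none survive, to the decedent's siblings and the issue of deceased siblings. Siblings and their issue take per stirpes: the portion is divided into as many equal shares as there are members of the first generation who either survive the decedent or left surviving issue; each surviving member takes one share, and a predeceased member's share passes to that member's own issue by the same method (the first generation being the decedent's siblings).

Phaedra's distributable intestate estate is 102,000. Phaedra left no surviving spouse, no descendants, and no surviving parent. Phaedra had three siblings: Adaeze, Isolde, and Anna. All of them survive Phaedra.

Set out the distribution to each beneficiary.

Adaeze: 34,000; Isolde: 34,000; Anna: 34,000

The entire 102,000 passes to the siblings and their issue.
That amount (102,000) is divided into 3 shares of 34,000: Adaeze, Isolde, and Anna each take 34,000.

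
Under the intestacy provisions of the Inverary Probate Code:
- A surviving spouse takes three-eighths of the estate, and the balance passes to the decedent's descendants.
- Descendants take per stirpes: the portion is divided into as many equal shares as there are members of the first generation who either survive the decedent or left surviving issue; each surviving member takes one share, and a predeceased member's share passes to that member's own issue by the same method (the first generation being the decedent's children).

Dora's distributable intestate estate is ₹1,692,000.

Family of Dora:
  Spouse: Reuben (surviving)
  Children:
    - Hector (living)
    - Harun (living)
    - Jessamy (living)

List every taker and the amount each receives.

Reuben: ₹634,500; Hector: ₹352,500; Harun: ₹352,500; Jessamy: ₹352,500

Reuben takes three-eighths of ₹1,692,000 = ₹634,500. The remaining ₹1,057,500 passes to the descendants.
The descendants' portion (₹1,057,500) is divided into 3 shares of ₹352,500: Hector, Harun, and Jessamy each take ₹352,500.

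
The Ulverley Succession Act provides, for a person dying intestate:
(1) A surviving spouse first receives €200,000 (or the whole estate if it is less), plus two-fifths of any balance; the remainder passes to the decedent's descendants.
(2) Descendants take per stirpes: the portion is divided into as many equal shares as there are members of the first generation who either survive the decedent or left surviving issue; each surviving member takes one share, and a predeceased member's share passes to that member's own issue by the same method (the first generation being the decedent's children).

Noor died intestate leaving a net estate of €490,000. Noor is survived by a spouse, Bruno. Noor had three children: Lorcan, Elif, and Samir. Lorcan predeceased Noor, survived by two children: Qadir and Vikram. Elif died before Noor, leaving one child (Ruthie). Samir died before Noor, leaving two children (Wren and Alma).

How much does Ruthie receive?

Ruthie receives €58,000.

Bruno first takes €200,000, leaving a balance of €290,000. Bruno then takes two-fifths of the balance (€116,000), for a total of €316,000. The remaining €174,000 passes to the descendants.
The descendants' portion (€174,000) is divided into 3 shares of €58,000: Lorcan's €58,000 share passes to Lorcan's issue; Elif's €58,000 share passes to Elif's issue; Samir's €58,000 share passes to Samir's issue.
Lorcan's share (€58,000) is divided into 2 shares of €29,000: Qadir and Vikram each take €29,000.
Elif's share (€58,000) passes entirely to Ruthie.
Samir's share (€58,000) is divided into 2 shares of €29,000: Wren and Alma each take €29,000.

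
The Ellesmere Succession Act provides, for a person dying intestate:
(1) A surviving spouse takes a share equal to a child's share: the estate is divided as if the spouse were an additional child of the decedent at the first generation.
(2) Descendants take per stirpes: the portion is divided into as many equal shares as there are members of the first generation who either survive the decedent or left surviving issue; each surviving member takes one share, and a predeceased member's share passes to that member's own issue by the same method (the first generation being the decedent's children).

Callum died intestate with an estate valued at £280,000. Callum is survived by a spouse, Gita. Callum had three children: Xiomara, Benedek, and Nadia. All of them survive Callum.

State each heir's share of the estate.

Gita: £70,000; Xiomara: £70,000; Benedek: £70,000; Nadia: £70,000

The spouse counts as an additional share at the children's level, so there are 4 primary shares of £70,000. Gita takes one such share (£70,000).
The children's combined portion (£210,000) is divided into 3 shares of £70,000: Xiomara, Benedek, and Nadia each take £70,000.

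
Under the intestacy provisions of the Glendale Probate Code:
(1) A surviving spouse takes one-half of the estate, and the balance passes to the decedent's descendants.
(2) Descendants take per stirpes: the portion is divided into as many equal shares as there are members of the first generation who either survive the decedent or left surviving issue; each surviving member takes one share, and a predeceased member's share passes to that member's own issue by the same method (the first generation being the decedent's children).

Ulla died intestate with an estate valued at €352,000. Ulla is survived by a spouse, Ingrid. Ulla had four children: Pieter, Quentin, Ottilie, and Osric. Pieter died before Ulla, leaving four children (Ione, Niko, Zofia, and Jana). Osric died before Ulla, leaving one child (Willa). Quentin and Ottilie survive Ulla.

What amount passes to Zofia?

Zofia receives €11,000.

Ingrid takes one-half of €352,000 = €176,000. The remaining €176,000 passes to the descendants.
The descendants' portion (€176,000) is divided into 4 shares of €44,000: Quentin and Ottilie each take €44,000; Pieter's €44,000 share passes to Pieter's issue; Osric's €44,000 share passes to Osric's issue.
Pieter's share (€44,000) is divided into 4 shares of €11,000: Ione, Niko, Zofia, and Jana each take €11,000.
Osric's share (€44,000) passes entirely to Willa.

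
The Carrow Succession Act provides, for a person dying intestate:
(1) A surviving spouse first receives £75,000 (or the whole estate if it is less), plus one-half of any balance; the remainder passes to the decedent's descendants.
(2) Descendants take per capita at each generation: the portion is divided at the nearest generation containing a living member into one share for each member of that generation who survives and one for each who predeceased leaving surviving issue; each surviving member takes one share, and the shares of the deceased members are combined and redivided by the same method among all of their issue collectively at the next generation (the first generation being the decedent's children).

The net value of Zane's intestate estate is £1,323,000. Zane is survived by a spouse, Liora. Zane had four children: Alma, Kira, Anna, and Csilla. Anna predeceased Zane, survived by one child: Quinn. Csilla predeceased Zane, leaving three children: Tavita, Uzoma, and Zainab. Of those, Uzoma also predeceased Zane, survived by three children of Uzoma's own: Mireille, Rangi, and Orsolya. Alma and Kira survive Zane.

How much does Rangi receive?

Rangi receives £26,000.

Liora first takes £75,000, leaving a balance of £1,248,000. Liora then takes one-half of the balance (£624,000), for a total of £699,000. The remaining £624,000 passes to the descendants.
The descendants' portion (£624,000) is divided at the children's generation into 4 shares of £156,000. Alma and Kira each take £156,000. The 2 shares of the deceased (Anna and Csilla) are combined into a pool of £312,000.
That pool (£312,000) is divided at the grandchildren's generation into 4 shares of £78,000. Quinn, Tavita, and Zainab each take £78,000. The remaining share for the deceased Uzoma (£78,000) is carried to the next generation.
That pool (£78,000) is divided at the great-grandchildren's generation equally among Mireille, Rangi, and Orsolya: £26,000 each.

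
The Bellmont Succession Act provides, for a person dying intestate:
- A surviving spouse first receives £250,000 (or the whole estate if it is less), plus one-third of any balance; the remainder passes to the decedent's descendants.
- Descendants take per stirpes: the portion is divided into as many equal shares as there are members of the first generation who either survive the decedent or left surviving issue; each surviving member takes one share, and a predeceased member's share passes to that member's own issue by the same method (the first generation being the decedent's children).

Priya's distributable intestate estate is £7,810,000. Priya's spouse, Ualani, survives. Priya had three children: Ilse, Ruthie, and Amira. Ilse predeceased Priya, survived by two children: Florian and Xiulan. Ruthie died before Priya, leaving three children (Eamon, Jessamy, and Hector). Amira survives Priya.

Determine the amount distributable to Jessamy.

Ualani first takes £250,000, leaving a balance of £7,560,000. Ualani then takes one-third of the balance (£2,520,000), for a total of £2,770,000. The remaining £5,040,000 passes to the descendants.
The descendants' portion (£5,040,000) is divided into 3 shares of £1,680,000: Amira takes £1,680,000; Ilse's £1,680,000 share passes to Ilse's issue; Ruthie's £1,680,000 share passes to Ruthie's issue.
Ilse's share (£1,680,000) is divided into 2 shares of £840,000: Florian and Xiulan each take £840,000.
Ruthie's share (£1,680,000) is divided into 3 shares of £560,000: Eamon, Jessamy, and Hector each take £560,000.

Jessamy receives £560,000.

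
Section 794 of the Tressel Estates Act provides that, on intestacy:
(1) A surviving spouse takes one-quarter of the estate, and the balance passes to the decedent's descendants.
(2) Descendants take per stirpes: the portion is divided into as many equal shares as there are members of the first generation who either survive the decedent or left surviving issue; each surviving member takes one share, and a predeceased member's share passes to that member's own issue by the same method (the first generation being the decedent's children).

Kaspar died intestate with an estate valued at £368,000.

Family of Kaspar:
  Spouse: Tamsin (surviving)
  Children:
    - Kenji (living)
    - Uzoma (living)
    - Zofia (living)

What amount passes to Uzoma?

Tamsin takes one-quarter of £368,000 = £92,000. The remaining £276,000 passes to the descendants.
The descendants' portion (£276,000) is divided into 3 shares of £92,000: Kenji, Uzoma, and Zofia each take £92,000.

Uzoma receives £92,000.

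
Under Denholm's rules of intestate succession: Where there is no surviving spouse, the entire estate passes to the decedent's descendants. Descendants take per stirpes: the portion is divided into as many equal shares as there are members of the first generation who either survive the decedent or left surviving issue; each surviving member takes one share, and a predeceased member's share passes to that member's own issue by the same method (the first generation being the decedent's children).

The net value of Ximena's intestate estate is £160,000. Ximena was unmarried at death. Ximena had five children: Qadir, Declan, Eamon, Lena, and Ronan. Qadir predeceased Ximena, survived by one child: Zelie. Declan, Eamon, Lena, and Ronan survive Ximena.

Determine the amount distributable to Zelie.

The entire £160,000 passes to the descendants.
That amount (£160,000) is divided into 5 shares of £32,000: Declan, Eamon, Lena, and Ronan each take £32,000; Qadir's £32,000 share passes to Qadir's issue.
Qadir's share (£32,000) passes entirely to Zelie.

Zelie receives £32,000.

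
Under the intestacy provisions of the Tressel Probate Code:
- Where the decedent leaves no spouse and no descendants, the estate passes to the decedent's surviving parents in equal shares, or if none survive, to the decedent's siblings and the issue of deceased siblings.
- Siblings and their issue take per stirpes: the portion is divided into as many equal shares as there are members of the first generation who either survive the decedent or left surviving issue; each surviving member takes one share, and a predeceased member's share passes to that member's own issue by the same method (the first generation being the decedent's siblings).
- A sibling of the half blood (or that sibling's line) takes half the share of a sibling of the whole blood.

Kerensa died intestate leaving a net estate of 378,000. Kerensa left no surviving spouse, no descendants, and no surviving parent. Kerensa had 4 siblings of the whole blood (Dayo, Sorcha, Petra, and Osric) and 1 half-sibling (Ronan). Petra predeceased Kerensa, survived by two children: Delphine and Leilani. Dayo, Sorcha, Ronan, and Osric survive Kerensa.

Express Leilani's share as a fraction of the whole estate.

Leilani receives 1/9 of the estate.

The entire 378,000 passes to the siblings and their issue.
Counting each half-blood sibling's line as half a unit, there are 9/2 units in 378,000, so one unit is 84,000. Whole-blood lines (Dayo, Sorcha, Petra, and Osric) take 84,000 each; half-blood lines (Ronan) take 42,000 each.
Petra's share (84,000) is divided into 2 shares of 42,000: Delphine and Leilani each take 42,000.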